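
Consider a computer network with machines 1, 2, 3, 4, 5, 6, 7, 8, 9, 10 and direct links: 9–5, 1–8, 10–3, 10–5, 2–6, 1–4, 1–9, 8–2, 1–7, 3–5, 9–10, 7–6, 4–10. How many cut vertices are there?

Removing 1 increases the component count from 1 to 2, so 1 is a cut vertex.
By contrast removing 9 leaves 1 component; it is not a cut vertex. No other vertex is a cut vertex either.

1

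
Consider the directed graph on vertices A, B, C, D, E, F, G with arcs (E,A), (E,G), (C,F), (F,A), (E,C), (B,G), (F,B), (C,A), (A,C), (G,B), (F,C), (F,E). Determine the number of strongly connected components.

3

{A, C, E, F} are all mutually reachable — one SCC of size 4.
{B, G} are all mutually reachable — one SCC of size 2.
{D} is an SCC by itself.
That gives 3 strongly connected components.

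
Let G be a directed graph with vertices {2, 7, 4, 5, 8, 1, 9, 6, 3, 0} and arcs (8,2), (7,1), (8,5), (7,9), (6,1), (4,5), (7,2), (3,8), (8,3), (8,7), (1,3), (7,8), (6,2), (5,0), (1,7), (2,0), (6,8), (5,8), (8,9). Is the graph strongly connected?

There is no directed path from 4 to 6, so the graph is not strongly connected.

No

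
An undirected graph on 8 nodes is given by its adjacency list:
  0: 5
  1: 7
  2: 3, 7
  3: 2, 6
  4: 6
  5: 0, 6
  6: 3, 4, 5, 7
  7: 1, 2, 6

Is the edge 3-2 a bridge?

No

After removing 3-2, the path 3-6-7-2 still connects them, so the edge is not a bridge.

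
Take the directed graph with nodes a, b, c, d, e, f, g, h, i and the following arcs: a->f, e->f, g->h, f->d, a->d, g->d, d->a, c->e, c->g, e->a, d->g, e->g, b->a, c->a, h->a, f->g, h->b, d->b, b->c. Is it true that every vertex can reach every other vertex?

No

There is no directed path from g to i, so the graph is not strongly connected.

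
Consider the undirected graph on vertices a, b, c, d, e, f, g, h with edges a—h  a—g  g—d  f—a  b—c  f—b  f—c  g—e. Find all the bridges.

a-f, a-g, a-h, d-g, e-g

The edges on the cycle f-b-c-f are not bridges since each lies on that cycle.
But removing a—g disconnects a from g; removing g—e disconnects g from e; removing a—h disconnects a from h; removing f—a disconnects f from a — these are bridges.
In total 5 edges are bridges.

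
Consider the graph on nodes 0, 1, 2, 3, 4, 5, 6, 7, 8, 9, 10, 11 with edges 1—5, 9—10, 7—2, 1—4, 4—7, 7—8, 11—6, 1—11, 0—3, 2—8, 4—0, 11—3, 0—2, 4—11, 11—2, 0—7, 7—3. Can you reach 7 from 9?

No

The component containing 9 is {9, 10}, and 7 is not in it.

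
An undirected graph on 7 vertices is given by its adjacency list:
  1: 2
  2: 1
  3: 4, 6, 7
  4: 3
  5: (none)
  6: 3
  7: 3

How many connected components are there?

5 is isolated — a component by itself.
Starting from 1 we can reach 1, 2. That is one component of size 2.
Starting from 3 we can reach 3, 4, 6, 7. That is one component of size 4.
Total: 3 components.

3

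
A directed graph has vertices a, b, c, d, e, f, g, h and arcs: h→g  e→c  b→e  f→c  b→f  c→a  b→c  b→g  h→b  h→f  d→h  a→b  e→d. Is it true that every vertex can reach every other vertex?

No

There is no directed path from g to a, so the graph is not strongly connected.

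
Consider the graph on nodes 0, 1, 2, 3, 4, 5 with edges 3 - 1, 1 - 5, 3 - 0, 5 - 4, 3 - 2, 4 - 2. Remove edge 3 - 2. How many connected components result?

1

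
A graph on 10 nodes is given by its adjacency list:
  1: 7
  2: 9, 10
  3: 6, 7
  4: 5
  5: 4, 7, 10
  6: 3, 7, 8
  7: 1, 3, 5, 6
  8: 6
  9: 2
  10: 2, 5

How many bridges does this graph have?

7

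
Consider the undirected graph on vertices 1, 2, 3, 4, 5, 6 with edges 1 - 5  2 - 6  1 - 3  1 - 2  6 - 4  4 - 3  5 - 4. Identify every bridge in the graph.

The edges on the cycle 1-5-4-3-1 are not bridges since each lies on that cycle.
Every edge lies on some cycle, so there are no bridges.

none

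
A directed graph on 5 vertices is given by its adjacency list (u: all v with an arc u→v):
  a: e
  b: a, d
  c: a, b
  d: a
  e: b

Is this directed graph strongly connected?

No

There is no directed path from b to c, so the graph is not strongly connected.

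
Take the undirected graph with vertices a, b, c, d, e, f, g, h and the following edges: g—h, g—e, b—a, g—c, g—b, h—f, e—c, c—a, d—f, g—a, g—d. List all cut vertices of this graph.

g

Removing g increases the component count from 1 to 2, so g is a cut vertex.
By contrast removing a leaves 1 component; it is not a cut vertex. No other vertex is a cut vertex either.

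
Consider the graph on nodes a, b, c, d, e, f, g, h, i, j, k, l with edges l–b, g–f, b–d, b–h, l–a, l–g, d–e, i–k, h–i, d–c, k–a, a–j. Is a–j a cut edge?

Removing a–j leaves no path between a and j: the component count goes from 1 to 2. So it is a bridge.

Yes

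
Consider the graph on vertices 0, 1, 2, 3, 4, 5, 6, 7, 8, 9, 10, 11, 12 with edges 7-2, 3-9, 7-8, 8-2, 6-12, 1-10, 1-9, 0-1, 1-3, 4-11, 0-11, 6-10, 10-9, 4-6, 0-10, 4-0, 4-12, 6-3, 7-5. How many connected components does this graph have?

Starting from 2 we can reach 2, 5, 7, 8. That is one component of size 4.
Starting from 0 we can reach 0, 1, 3, 4, 6, 9, 10, 11, 12. That is one component of size 9.
Total: 2 components.

2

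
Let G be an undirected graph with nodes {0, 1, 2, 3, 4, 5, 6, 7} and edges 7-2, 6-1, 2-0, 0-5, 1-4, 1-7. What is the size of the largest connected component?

7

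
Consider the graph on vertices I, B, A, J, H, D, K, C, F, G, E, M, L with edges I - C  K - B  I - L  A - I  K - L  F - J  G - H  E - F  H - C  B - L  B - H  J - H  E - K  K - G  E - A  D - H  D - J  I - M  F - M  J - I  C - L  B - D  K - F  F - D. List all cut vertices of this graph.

Removing L, for instance, still leaves 1 component. No single vertex removal increases the component count — the graph has no articulation points.

none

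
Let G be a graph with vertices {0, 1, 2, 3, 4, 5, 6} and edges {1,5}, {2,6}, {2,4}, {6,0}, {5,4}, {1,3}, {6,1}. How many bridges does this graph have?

2

The edges on the cycle 2-6-1-5-4-2 are not bridges since each lies on that cycle.
But removing 6–0 disconnects 6 from 0; removing 1–3 disconnects 1 from 3 — these are bridges.
That makes 2 bridges.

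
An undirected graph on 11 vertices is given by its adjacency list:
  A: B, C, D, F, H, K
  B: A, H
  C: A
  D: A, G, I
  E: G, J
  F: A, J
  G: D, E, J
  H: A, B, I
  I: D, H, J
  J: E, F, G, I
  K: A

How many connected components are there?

Starting from A we can reach A, B, C, D, E, F, G, H, I, J, K. That is one component of size 11.
Total: 1 component.

1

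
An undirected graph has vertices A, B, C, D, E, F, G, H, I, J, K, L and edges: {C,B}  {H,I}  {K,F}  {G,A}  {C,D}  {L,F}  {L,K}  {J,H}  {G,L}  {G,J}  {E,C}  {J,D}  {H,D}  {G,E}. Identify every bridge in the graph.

A-G, B-C, G-L, H-I

The edges on the cycle G-E-C-D-J-G are not bridges since each lies on that cycle.
But removing L - G disconnects L from G; removing A - G disconnects A from G; removing I - H disconnects I from H; removing B - C disconnects B from C — these are bridges.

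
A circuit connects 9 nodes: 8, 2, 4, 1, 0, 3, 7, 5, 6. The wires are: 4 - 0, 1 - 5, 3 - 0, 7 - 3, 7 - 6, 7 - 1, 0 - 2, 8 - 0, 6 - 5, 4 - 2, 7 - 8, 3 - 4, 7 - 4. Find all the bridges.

The edges on the cycle 7-3-4-7 are not bridges since each lies on that cycle.
Every edge lies on some cycle, so there are no bridges.

none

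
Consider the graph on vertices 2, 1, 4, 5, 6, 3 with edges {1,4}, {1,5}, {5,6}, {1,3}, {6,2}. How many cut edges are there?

removing 3-1 disconnects 3 from 1; removing 5-1 disconnects 5 from 1; removing 2-6 disconnects 2 from 6; removing 5-6 disconnects 5 from 6 — these are bridges.
In total 5 edges are bridges.

5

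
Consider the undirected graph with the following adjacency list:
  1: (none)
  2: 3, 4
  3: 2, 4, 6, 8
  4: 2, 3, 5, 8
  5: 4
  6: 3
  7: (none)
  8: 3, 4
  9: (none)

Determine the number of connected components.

7 is isolated — a component by itself.
9 is isolated — a component by itself.
1 is isolated — a component by itself.
Starting from 2 we can reach 2, 3, 4, 5, 6, 8. That is one component of size 6.
Total: 4 components.

4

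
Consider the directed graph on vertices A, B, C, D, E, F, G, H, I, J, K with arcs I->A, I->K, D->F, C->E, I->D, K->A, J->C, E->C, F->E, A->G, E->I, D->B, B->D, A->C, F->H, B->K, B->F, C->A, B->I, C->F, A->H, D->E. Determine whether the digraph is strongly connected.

There is no directed path from G to B, so the graph is not strongly connected.

No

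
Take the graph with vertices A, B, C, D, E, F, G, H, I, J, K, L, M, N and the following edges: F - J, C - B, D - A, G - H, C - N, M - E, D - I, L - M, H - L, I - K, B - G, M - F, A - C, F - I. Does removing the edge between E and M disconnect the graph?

Removing E - M leaves no path between E and M: the component count goes from 1 to 2. So it is a bridge.

Yes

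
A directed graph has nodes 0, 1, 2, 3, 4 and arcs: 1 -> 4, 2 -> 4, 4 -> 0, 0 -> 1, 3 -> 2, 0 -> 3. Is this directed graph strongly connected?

Yes

From 0 we can reach every vertex (0, 1, 2, 3, 4), and every vertex can reach 0 (0, 1, 2, 3, 4). So the whole graph is one strongly connected component.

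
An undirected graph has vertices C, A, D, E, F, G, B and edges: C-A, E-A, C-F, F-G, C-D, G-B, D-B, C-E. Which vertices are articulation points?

C

Removing C increases the component count from 1 to 2, so C is a cut vertex.
By contrast removing G leaves 1 component; it is not a cut vertex. No other vertex is a cut vertex either.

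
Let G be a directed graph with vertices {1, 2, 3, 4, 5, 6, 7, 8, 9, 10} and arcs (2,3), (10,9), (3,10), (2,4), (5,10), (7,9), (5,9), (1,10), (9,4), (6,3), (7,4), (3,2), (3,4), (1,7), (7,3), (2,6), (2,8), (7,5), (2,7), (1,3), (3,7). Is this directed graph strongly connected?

No

There is no directed path from 4 to 6, so the graph is not strongly connected.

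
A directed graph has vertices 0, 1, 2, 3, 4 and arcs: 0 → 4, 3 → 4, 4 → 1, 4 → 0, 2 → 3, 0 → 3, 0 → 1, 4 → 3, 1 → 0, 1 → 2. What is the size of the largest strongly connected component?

{0, 1, 2, 3, 4} are all mutually reachable — one SCC of size 5.
The largest has 5 vertices.

5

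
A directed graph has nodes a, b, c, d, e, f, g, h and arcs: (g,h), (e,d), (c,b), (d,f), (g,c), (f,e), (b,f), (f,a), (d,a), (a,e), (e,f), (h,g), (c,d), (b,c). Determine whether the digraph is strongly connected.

No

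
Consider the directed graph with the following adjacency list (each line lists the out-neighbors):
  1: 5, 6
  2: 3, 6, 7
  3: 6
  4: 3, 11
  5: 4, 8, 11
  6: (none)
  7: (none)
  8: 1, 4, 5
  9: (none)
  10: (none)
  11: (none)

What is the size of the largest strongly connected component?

3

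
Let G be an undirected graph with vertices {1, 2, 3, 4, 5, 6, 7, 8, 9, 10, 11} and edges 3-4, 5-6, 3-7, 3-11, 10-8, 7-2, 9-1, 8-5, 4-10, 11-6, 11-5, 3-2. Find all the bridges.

1-9

The edges on the cycle 3-7-2-3 are not bridges since each lies on that cycle.
But removing 9-1 disconnects 9 from 1 — this is a bridge.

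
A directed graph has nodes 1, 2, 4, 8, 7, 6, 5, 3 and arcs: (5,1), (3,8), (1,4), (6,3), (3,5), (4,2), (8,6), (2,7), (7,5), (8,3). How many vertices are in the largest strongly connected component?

{1, 2, 4, 5, 7} are all mutually reachable — one SCC of size 5.
{3, 6, 8} are all mutually reachable — one SCC of size 3.
The largest has 5 vertices.

5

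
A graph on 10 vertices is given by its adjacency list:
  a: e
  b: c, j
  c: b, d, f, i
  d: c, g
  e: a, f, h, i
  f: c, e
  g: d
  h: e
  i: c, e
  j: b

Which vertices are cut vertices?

b, c, d, e

Removing b increases the component count from 1 to 2, so b is a cut vertex.
Removing c increases the component count from 1 to 3, so c is a cut vertex.
Removing d increases the component count from 1 to 2, so d is a cut vertex.
Likewise e is a cut vertex.
By contrast removing a leaves 1 component; it is not a cut vertex. No other vertex is a cut vertex either.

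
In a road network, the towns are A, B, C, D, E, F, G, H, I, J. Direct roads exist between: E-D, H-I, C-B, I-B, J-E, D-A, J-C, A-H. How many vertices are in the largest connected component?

8

G is isolated — a component by itself.
F is isolated — a component by itself.
Starting from A we can reach A, B, C, D, E, H, I, J. That is one component of size 8.
The largest has 8 vertices.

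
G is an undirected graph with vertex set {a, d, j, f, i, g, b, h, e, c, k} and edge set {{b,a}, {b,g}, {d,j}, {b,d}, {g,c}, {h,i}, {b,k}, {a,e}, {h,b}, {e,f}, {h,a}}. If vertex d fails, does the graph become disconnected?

Deleting d raises the number of components from 1 to 2, so d is a cut vertex.

Yes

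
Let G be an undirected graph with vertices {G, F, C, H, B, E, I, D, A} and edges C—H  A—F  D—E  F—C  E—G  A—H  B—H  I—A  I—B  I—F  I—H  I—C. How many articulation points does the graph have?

Removing E increases the component count from 2 to 3, so E is a cut vertex.
By contrast removing F leaves 2 components; it is not a cut vertex. No other vertex is a cut vertex either.

1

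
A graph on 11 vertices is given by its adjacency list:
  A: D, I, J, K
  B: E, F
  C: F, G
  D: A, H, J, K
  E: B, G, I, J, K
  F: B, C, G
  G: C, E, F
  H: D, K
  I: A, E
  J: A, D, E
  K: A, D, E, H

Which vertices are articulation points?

Removing E increases the component count from 1 to 2, so E is a cut vertex.
By contrast removing A leaves 1 component; it is not a cut vertex. No other vertex is a cut vertex either.

E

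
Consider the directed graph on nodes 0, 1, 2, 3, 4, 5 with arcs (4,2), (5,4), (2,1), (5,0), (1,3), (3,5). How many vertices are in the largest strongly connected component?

5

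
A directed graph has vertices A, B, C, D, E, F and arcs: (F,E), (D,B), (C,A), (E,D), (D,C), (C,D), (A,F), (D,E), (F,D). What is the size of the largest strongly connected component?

5

{A, C, D, E, F} are all mutually reachable — one SCC of size 5.
{B} is an SCC by itself.
The largest has 5 vertices.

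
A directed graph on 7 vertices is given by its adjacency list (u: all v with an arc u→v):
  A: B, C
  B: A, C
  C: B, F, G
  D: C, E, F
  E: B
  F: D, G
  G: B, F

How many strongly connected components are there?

{A, B, C, D, E, F, G} are all mutually reachable — one SCC of size 7.
That gives 1 strongly connected component.

1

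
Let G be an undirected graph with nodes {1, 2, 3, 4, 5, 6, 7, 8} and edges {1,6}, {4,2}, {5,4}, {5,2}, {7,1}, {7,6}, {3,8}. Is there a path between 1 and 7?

Yes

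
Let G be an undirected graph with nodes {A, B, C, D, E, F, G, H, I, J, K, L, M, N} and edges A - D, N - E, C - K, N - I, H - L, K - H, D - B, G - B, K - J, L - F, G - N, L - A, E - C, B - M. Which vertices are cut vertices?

Removing B increases the component count from 1 to 2, so B is a cut vertex.
Removing K increases the component count from 1 to 2, so K is a cut vertex.
Removing L increases the component count from 1 to 2, so L is a cut vertex.
Likewise N is a cut vertex.
By contrast removing H leaves 1 component; it is not a cut vertex. No other vertex is a cut vertex either.

B, K, L, N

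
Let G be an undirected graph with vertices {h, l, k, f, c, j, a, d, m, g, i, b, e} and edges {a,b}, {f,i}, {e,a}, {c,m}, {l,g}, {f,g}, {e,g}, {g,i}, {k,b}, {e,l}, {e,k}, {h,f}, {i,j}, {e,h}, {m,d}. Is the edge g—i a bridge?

After removing g—i, the path g-f-i still connects them, so the edge is not a bridge.

No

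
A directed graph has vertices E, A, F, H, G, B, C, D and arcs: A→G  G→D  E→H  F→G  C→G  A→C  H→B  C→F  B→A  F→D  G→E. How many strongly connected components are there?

2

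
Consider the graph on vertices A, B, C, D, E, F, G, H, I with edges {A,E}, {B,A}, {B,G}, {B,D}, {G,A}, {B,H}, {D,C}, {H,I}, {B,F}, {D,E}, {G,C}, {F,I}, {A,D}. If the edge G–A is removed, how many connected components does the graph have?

G and A are still connected via G-B-A, so the component count stays at 1.

1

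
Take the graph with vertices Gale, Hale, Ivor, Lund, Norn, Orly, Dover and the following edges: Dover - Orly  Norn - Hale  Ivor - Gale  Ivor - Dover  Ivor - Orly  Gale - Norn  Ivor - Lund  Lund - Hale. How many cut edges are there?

0

The edges on the cycle Ivor-Lund-Hale-Norn-Gale-Ivor are not bridges since each lies on that cycle.
Every edge lies on some cycle, so there are no bridges.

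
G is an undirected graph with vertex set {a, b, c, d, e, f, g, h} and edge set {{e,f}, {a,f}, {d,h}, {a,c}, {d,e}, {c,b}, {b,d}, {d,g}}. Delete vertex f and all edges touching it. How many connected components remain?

1

With f gone, the remaining components are: {a, b, c, d, e, g, h}.
That is 1 component.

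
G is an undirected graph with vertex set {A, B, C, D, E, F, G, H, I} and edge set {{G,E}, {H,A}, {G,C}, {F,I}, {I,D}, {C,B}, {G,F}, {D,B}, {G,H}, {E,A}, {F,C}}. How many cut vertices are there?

1

Removing G increases the component count from 1 to 2, so G is a cut vertex.
By contrast removing A leaves 1 component; it is not a cut vertex. No other vertex is a cut vertex either.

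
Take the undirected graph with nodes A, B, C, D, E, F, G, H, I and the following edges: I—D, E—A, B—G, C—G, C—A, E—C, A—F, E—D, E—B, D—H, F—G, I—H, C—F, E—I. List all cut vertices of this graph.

Removing E increases the component count from 1 to 2, so E is a cut vertex.
By contrast removing F leaves 1 component; it is not a cut vertex. No other vertex is a cut vertex either.

E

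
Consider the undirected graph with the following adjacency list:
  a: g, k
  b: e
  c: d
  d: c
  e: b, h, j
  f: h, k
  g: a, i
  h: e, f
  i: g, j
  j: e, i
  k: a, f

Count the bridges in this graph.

2

The edges on the cycle e-j-i-g-a-k-f-h-e are not bridges since each lies on that cycle.
But removing c-d disconnects c from d; removing e-b disconnects e from b — these are bridges.
That makes 2 bridges.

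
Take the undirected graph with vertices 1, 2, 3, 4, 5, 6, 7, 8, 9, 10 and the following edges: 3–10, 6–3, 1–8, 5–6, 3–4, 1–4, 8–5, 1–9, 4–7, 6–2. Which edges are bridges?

The edges on the cycle 1-8-5-6-3-4-1 are not bridges since each lies on that cycle.
But removing 1–9 disconnects 1 from 9; removing 3–10 disconnects 3 from 10; removing 2–6 disconnects 2 from 6; removing 7–4 disconnects 7 from 4 — these are bridges.

1-9, 10-3, 2-6, 4-7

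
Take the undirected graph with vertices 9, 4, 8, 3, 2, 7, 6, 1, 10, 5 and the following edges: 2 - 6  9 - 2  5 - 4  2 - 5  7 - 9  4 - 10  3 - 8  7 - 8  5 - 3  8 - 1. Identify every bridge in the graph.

1-8, 10-4, 2-6, 4-5

The edges on the cycle 7-9-2-5-3-8-7 are not bridges since each lies on that cycle.
But removing 4 - 10 disconnects 4 from 10; removing 6 - 2 disconnects 6 from 2; removing 5 - 4 disconnects 5 from 4; removing 1 - 8 disconnects 1 from 8 — these are bridges.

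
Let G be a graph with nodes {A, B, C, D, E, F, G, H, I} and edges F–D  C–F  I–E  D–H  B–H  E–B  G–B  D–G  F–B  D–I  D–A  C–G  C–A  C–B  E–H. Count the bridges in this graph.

0

The edges on the cycle C-F-D-I-E-H-B-C are not bridges since each lies on that cycle.
Every edge lies on some cycle, so there are no bridges.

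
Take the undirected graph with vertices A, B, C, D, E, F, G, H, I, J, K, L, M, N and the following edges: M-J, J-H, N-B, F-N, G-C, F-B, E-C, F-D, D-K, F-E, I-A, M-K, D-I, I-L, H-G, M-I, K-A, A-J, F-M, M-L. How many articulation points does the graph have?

1

Removing F increases the component count from 1 to 2, so F is a cut vertex.
By contrast removing C leaves 1 component; it is not a cut vertex. No other vertex is a cut vertex either.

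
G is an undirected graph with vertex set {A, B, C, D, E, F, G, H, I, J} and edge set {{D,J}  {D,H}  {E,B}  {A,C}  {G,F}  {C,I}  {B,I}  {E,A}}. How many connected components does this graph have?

Starting from F we can reach F, G. That is one component of size 2.
Starting from D we can reach D, H, J. That is one component of size 3.
Starting from A we can reach A, B, C, E, I. That is one component of size 5.
Total: 3 components.

3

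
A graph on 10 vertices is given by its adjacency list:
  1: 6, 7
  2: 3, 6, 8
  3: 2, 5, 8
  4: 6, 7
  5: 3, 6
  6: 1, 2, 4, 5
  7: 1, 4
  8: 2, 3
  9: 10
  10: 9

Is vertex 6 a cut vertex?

Yes

Deleting 6 raises the number of components from 2 to 3, so 6 is a cut vertex.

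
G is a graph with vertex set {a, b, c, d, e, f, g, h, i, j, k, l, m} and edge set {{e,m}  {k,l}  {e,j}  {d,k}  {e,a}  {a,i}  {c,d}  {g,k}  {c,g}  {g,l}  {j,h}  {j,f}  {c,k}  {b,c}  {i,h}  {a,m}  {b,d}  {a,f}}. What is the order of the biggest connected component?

Starting from b we can reach b, c, d, g, k, l. That is one component of size 6.
Starting from a we can reach a, e, f, h, i, j, m. That is one component of size 7.
The largest has 7 vertices.

7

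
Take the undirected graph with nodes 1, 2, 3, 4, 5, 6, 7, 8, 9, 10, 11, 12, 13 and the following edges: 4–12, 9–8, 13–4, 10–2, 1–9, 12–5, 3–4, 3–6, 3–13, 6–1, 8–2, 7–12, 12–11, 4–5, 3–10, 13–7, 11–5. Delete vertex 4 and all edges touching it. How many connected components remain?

1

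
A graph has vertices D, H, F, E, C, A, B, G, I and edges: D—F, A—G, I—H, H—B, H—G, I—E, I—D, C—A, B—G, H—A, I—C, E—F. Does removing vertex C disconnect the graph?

No

Deleting C leaves 1 component (was 1) (its neighbors A, I remain connected to each other), so C is not a cut vertex.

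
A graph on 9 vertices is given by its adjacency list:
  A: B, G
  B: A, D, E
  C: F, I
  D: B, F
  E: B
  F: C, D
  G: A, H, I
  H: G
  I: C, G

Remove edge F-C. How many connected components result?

1

F and C are still connected via F-D-B-A-G-I-C, so the component count stays at 1.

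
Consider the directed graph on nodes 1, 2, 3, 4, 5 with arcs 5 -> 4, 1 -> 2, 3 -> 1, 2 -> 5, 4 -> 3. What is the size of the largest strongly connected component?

5

{1, 2, 3, 4, 5} are all mutually reachable — one SCC of size 5.
The largest has 5 vertices.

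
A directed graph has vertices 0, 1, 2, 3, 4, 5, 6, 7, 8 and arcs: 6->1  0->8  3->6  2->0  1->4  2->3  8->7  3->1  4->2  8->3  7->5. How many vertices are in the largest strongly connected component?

{0, 1, 2, 3, 4, 6, 8} are all mutually reachable — one SCC of size 7.
{7} is an SCC by itself.
{5} is an SCC by itself.
The largest has 7 vertices.

7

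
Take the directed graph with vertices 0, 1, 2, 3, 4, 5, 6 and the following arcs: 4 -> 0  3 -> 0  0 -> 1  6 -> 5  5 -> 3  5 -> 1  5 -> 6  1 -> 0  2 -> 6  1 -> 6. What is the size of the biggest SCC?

{0, 1, 3, 5, 6} are all mutually reachable — one SCC of size 5.
{2} is an SCC by itself.
{4} is an SCC by itself.
The largest has 5 vertices.

5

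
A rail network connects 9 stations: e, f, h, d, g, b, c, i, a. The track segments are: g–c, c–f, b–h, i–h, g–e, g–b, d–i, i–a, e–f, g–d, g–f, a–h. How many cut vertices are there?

Removing g increases the component count from 1 to 2, so g is a cut vertex.
By contrast removing d leaves 1 component; it is not a cut vertex. No other vertex is a cut vertex either.

1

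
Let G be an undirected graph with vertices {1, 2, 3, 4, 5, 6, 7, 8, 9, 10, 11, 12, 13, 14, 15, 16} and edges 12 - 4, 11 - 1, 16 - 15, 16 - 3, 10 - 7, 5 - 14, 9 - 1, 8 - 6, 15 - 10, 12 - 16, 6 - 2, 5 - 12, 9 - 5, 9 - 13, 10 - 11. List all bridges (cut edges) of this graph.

10-7, 12-4, 13-9, 14-5, 16-3, 2-6, 6-8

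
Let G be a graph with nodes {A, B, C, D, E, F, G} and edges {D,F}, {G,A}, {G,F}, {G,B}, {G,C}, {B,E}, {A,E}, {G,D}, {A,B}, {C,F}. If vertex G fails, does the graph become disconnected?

Yes

Deleting G raises the number of components from 1 to 2, so G is a cut vertex.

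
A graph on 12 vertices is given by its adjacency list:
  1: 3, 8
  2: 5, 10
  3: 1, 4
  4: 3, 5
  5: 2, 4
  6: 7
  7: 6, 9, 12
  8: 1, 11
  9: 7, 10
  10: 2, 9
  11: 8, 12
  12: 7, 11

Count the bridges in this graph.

1

The edges on the cycle 9-10-2-5-4-3-1-8-11-12-7-9 are not bridges since each lies on that cycle.
But removing 7-6 disconnects 7 from 6 — this is a bridge.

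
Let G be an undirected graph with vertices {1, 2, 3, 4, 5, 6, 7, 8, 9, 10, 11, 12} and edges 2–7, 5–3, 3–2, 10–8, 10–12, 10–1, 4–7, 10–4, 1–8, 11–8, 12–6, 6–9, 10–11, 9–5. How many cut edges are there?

0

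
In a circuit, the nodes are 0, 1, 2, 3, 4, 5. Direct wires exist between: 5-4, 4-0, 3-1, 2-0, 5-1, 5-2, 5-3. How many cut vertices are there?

1

Removing 5 increases the component count from 1 to 2, so 5 is a cut vertex.
By contrast removing 3 leaves 1 component; it is not a cut vertex. No other vertex is a cut vertex either.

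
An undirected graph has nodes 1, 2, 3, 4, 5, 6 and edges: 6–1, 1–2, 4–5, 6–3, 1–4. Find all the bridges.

1-2, 1-4, 1-6, 3-6, 4-5

removing 1–2 disconnects 1 from 2; removing 1–4 disconnects 1 from 4; removing 1–6 disconnects 1 from 6; removing 5–4 disconnects 5 from 4 — these are bridges.
In total 5 edges are bridges.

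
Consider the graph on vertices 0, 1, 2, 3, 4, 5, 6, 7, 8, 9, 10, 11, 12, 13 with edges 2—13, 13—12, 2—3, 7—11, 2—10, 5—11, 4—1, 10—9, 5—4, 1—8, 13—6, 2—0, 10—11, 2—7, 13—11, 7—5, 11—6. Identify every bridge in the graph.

The edges on the cycle 7-5-11-7 are not bridges since each lies on that cycle.
But removing 0—2 disconnects 0 from 2; removing 4—1 disconnects 4 from 1; removing 5—4 disconnects 5 from 4; removing 2—3 disconnects 2 from 3 — these are bridges.
In total 7 edges are bridges.

0-2, 1-4, 1-8, 10-9, 12-13, 2-3, 4-5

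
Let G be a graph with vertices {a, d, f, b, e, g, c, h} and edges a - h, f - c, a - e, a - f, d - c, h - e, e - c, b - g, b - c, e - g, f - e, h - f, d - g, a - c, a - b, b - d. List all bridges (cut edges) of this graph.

none

The edges on the cycle a-h-e-g-d-b-a are not bridges since each lies on that cycle.
Every edge lies on some cycle, so there are no bridges.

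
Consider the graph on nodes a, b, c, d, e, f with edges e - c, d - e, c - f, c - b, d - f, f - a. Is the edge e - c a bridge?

After removing e - c, the path e-d-f-c still connects them, so the edge is not a bridge.

No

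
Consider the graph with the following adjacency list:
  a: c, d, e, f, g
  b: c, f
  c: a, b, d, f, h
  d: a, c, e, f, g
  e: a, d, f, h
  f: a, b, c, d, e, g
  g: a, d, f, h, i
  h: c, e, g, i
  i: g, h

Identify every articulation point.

Removing c, for instance, still leaves 1 component. No single vertex removal increases the component count — the graph has no articulation points.

none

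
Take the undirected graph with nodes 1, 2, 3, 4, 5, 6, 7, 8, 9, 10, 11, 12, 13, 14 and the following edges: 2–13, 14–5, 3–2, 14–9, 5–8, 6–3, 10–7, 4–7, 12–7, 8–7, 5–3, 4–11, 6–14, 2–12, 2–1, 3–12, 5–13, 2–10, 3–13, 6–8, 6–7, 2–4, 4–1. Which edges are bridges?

11-4, 14-9

The edges on the cycle 6-14-5-8-6 are not bridges since each lies on that cycle.
But removing 4–11 disconnects 4 from 11; removing 14–9 disconnects 14 from 9 — these are bridges.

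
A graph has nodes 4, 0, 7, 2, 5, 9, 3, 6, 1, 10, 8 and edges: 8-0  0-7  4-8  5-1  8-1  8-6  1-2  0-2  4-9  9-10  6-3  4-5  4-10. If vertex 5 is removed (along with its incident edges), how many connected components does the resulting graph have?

With 5 gone, the remaining components are: {0, 1, 2, 3, 4, 6, 7, 8, 9, 10}.
That is 1 component.

1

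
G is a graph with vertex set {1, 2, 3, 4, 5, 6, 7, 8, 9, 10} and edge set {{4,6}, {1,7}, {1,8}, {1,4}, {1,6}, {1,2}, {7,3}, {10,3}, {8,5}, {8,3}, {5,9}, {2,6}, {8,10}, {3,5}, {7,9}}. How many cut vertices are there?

1

Removing 1 increases the component count from 1 to 2, so 1 is a cut vertex.
By contrast removing 8 leaves 1 component; it is not a cut vertex. No other vertex is a cut vertex either.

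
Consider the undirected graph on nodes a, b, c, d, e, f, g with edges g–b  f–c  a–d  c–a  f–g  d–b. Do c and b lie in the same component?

From c we can reach a, b, c, d, f, g, which includes b.

Yes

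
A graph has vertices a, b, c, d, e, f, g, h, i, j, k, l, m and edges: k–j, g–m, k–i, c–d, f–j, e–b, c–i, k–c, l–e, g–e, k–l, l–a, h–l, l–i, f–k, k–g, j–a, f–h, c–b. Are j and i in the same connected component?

Yes

From j we can reach a, b, c, d, e, f, g, h, i, j, k, l, m, which includes i.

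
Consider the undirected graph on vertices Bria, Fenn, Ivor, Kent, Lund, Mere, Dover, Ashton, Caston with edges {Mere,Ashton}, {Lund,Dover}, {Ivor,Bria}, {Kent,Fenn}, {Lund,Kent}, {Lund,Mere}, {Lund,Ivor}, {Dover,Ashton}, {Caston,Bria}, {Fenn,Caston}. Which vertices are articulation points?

Removing Lund increases the component count from 1 to 2, so Lund is a cut vertex.
By contrast removing Kent leaves 1 component; it is not a cut vertex. No other vertex is a cut vertex either.

Lund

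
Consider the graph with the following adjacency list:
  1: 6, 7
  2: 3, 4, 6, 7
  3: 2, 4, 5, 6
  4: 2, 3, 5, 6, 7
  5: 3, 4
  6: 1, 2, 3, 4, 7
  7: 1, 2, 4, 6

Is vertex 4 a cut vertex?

No

Deleting 4 leaves 1 component (was 1) (its neighbors 2, 3, 5, 6, 7 remain connected to each other), so 4 is not a cut vertex.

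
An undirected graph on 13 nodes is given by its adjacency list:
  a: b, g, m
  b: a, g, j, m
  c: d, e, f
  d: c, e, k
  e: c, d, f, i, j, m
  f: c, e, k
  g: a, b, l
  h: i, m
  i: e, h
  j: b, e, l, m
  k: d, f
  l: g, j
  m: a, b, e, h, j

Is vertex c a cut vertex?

No

Deleting c leaves 1 component (was 1) (its neighbors d, e, f remain connected to each other), so c is not a cut vertex.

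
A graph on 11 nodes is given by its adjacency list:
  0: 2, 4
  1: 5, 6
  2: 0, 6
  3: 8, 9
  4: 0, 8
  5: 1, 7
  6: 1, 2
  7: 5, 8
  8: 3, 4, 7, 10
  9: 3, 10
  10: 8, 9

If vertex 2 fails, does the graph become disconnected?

Deleting 2 leaves 1 component (was 1) (its neighbors 0, 6 remain connected to each other), so 2 is not a cut vertex.

No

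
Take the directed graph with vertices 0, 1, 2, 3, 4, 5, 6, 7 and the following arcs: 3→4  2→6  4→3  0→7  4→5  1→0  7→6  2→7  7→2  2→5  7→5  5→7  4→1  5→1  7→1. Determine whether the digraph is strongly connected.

There is no directed path from 2 to 3, so the graph is not strongly connected.

No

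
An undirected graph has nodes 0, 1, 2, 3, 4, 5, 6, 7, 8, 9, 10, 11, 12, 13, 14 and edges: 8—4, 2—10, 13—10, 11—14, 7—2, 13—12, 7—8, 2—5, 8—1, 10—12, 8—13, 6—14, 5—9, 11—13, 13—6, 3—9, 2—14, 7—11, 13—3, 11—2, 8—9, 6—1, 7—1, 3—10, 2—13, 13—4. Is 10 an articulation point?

No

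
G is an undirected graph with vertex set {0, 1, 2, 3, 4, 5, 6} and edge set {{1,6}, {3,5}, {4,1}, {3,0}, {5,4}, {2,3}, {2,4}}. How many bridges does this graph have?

The edges on the cycle 2-3-5-4-2 are not bridges since each lies on that cycle.
But removing 4–1 disconnects 4 from 1; removing 3–0 disconnects 3 from 0; removing 1–6 disconnects 1 from 6 — these are bridges.
That makes 3 bridges.

3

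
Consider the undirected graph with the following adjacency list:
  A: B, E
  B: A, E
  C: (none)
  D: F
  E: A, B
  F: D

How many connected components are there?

3

C is isolated — a component by itself.
Starting from D we can reach D, F. That is one component of size 2.
Starting from A we can reach A, B, E. That is one component of size 3.
Total: 3 components.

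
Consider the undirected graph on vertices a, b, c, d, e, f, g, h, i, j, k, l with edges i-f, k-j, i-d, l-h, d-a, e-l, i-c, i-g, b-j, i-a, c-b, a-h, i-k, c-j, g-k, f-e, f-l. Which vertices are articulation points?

Removing i increases the component count from 1 to 2, so i is a cut vertex.
By contrast removing j leaves 1 component; it is not a cut vertex. No other vertex is a cut vertex either.

i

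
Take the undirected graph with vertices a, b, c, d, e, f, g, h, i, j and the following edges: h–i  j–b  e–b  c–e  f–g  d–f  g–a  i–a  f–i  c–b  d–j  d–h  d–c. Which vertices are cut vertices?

d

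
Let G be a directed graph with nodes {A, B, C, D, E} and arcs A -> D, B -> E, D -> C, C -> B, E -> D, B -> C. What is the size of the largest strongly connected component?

4

{B, C, D, E} are all mutually reachable — one SCC of size 4.
{A} is an SCC by itself.
The largest has 4 vertices.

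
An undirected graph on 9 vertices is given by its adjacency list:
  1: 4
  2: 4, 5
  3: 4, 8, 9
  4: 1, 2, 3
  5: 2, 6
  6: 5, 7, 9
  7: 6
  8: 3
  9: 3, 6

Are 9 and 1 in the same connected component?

Yes

From 9 we can reach 1, 2, 3, 4, 5, 6, 7, 8, 9, which includes 1.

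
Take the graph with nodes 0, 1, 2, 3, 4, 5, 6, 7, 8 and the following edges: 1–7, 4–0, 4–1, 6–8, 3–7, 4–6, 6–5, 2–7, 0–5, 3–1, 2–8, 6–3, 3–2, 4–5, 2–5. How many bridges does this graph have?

The edges on the cycle 3-1-7-2-3 are not bridges since each lies on that cycle.
Every edge lies on some cycle, so there are no bridges.

0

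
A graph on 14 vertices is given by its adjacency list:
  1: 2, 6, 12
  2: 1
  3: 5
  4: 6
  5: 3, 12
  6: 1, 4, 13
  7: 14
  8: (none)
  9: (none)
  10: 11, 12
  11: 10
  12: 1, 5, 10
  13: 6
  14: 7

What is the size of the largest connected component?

10

8 is isolated — a component by itself.
9 is isolated — a component by itself.
Starting from 7 we can reach 7, 14. That is one component of size 2.
Starting from 1 we can reach 1, 2, 3, 4, 5, 6, 10, 11, 12, 13. That is one component of size 10.
The largest has 10 vertices.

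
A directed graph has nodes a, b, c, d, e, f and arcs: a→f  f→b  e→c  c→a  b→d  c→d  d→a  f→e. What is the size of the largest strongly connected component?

{a, b, c, d, e, f} are all mutually reachable — one SCC of size 6.
The largest has 6 vertices.

6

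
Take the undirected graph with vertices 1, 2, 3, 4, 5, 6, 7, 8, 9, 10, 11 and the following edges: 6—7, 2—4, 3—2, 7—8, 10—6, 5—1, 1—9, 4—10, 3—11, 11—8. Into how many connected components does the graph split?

2

Starting from 1 we can reach 1, 5, 9. That is one component of size 3.
Starting from 2 we can reach 2, 3, 4, 6, 7, 8, 10, 11. That is one component of size 8.
Total: 2 components.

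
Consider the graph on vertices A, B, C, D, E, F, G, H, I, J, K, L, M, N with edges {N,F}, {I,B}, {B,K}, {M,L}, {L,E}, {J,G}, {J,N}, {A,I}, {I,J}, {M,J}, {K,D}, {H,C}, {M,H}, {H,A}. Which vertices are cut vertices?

B, H, I, J, K, L, M, N

Removing B increases the component count from 1 to 2, so B is a cut vertex.
Removing H increases the component count from 1 to 2, so H is a cut vertex.
Removing I increases the component count from 1 to 2, so I is a cut vertex.
Likewise J, K, L, M, N are cut vertices.
By contrast removing D leaves 1 component; it is not a cut vertex. No other vertex is a cut vertex either.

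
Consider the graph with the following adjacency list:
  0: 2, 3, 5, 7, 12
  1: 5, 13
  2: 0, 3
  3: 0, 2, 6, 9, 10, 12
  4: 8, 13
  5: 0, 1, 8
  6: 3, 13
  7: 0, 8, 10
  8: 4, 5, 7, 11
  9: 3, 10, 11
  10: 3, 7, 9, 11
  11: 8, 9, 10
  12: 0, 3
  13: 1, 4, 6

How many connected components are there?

Starting from 0 we can reach 0, 1, 2, 3, 4, 5, 6, 7, 8, 9, 10, 11, 12, 13. That is one component of size 14.
Total: 1 component.

1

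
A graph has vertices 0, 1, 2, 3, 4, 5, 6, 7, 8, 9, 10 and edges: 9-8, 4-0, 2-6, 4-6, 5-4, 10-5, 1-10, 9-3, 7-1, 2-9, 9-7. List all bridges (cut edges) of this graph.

0-4, 3-9, 8-9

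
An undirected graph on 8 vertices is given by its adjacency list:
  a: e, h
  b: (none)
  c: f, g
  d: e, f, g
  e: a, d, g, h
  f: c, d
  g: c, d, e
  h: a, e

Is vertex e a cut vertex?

Deleting e raises the number of components from 2 to 3, so e is a cut vertex.

Yes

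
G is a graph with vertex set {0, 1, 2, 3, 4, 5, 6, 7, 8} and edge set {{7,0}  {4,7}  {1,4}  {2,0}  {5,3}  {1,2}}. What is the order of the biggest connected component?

5

8 is isolated — a component by itself.
6 is isolated — a component by itself.
Starting from 3 we can reach 3, 5. That is one component of size 2.
Starting from 0 we can reach 0, 1, 2, 4, 7. That is one component of size 5.
The largest has 5 vertices.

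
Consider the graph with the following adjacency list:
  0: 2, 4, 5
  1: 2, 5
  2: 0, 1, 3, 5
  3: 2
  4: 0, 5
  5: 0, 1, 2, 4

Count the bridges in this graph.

1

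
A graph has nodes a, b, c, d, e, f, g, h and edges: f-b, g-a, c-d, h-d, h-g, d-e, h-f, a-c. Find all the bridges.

b-f, d-e, f-h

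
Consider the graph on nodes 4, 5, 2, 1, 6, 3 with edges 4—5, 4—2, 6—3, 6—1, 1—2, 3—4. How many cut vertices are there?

Removing 4 increases the component count from 1 to 2, so 4 is a cut vertex.
By contrast removing 3 leaves 1 component; it is not a cut vertex. No other vertex is a cut vertex either.

1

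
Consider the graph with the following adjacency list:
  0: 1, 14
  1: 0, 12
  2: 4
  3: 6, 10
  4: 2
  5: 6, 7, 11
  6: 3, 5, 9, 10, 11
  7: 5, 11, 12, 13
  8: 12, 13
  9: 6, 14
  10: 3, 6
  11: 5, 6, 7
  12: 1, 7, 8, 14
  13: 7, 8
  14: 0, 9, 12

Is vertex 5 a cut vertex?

No

Deleting 5 leaves 2 components (was 2), so 5 is not a cut vertex.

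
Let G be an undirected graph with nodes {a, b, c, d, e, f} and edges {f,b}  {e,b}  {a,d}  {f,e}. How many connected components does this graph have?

3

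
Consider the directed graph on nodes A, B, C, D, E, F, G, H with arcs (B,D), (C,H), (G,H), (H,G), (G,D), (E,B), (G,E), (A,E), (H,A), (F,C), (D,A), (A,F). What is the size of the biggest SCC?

8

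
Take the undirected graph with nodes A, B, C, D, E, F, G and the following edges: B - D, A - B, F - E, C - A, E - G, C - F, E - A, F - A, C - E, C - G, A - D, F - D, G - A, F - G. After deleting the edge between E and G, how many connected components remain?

E and G are still connected via E-C-G, so the component count stays at 1.

1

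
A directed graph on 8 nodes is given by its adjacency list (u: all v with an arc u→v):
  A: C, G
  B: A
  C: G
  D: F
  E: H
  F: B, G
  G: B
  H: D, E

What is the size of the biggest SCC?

4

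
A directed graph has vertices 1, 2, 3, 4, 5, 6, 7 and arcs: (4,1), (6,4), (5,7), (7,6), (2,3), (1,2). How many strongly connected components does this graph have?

7

{1} is an SCC by itself.
{2} is an SCC by itself.
{6} is an SCC by itself.
{5} is an SCC by itself.
{7} is an SCC by itself.
(and 2 more singleton SCCs)
That gives 7 strongly connected components.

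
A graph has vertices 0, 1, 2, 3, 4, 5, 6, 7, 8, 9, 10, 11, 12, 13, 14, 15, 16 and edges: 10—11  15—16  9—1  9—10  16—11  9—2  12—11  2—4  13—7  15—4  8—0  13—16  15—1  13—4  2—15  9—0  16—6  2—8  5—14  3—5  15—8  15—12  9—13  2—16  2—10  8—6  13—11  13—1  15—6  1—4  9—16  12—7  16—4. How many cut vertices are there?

1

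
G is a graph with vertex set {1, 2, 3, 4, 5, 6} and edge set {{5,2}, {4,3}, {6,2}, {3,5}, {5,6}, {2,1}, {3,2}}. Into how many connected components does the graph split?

Starting from 1 we can reach 1, 2, 3, 4, 5, 6. That is one component of size 6.
Total: 1 component.

1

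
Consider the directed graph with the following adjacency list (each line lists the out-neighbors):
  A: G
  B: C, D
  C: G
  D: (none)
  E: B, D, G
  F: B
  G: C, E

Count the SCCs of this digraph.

4

{B, C, E, G} are all mutually reachable — one SCC of size 4.
{A} is an SCC by itself.
{D} is an SCC by itself.
{F} is an SCC by itself.
That gives 4 strongly connected components.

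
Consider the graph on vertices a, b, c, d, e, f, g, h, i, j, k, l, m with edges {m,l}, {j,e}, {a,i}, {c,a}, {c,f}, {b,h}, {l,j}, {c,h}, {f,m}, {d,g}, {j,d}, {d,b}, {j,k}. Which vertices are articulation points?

Removing a increases the component count from 1 to 2, so a is a cut vertex.
Removing c increases the component count from 1 to 2, so c is a cut vertex.
Removing d increases the component count from 1 to 2, so d is a cut vertex.
Likewise j is a cut vertex.
By contrast removing b leaves 1 component; it is not a cut vertex. No other vertex is a cut vertex either.

a, c, d, j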